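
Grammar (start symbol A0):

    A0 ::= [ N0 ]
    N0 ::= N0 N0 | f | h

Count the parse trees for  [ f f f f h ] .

14

Parse trees for [ f f f f h ] (showing first 6 of 14):
  [A0 [ [N0 [N0 f] [N0 [N0 f] [N0 [N0 f] [N0 [N0 f] [N0 h]]]]] ]]
  [A0 [ [N0 [N0 f] [N0 [N0 f] [N0 [N0 [N0 f] [N0 f]] [N0 h]]]] ]]
  [A0 [ [N0 [N0 f] [N0 [N0 [N0 f] [N0 f]] [N0 [N0 f] [N0 h]]]] ]]
  [A0 [ [N0 [N0 f] [N0 [N0 [N0 f] [N0 [N0 f] [N0 f]]] [N0 h]]] ]]
  [A0 [ [N0 [N0 f] [N0 [N0 [N0 [N0 f] [N0 f]] [N0 f]] [N0 h]]] ]]
  [A0 [ [N0 [N0 [N0 f] [N0 f]] [N0 [N0 f] [N0 [N0 f] [N0 h]]]] ]]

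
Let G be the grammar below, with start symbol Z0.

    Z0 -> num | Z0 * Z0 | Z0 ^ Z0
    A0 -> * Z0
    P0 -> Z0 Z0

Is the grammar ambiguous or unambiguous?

Ambiguous

Witness: num * num * num

Derivation 1: Z0 ⇒ Z0 * Z0 ⇒ num * Z0 ⇒ num * Z0 * Z0 ⇒ num * num * Z0 ⇒ num * num * num
Derivation 2: Z0 ⇒ Z0 * Z0 ⇒ Z0 * Z0 * Z0 ⇒ num * Z0 * Z0 ⇒ num * num * Z0 ⇒ num * num * num

Two distinct leftmost derivations for the same string.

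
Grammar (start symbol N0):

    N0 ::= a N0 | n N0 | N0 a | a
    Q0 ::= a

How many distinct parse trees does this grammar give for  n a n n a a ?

Parse trees for n a n n a a:
  [N0 n [N0 a [N0 n [N0 n [N0 a [N0 a]]]]]]
  [N0 n [N0 a [N0 n [N0 n [N0 [N0 a] a]]]]]
  [N0 n [N0 a [N0 n [N0 [N0 n [N0 a]] a]]]]
  [N0 n [N0 a [N0 [N0 n [N0 n [N0 a]]] a]]]
  [N0 n [N0 [N0 a [N0 n [N0 n [N0 a]]]] a]]
  [N0 [N0 n [N0 a [N0 n [N0 n [N0 a]]]]] a]

6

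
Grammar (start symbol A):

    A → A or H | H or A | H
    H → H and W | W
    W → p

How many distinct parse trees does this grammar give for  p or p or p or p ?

8

Parse trees for p or p or p or p:
  [A [A [A [A [H [W p]]] or [H [W p]]] or [H [W p]]] or [H [W p]]]
  [A [A [A [H [W p]] or [A [H [W p]]]] or [H [W p]]] or [H [W p]]]
  [A [A [H [W p]] or [A [A [H [W p]]] or [H [W p]]]] or [H [W p]]]
  [A [A [H [W p]] or [A [H [W p]] or [A [H [W p]]]]] or [H [W p]]]
  [A [H [W p]] or [A [A [A [H [W p]]] or [H [W p]]] or [H [W p]]]]
  [A [H [W p]] or [A [A [H [W p]] or [A [H [W p]]]] or [H [W p]]]]
  [A [H [W p]] or [A [H [W p]] or [A [A [H [W p]]] or [H [W p]]]]]
  [A [H [W p]] or [A [H [W p]] or [A [H [W p]] or [A [H [W p]]]]]]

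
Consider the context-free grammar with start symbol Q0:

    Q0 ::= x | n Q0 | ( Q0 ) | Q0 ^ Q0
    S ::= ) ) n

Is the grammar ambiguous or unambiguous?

Witness: n x ^ x

Derivation 1: Q0 ⇒ n Q0 ⇒ n Q0 ^ Q0 ⇒ n x ^ Q0 ⇒ n x ^ x
Derivation 2: Q0 ⇒ Q0 ^ Q0 ⇒ n Q0 ^ Q0 ⇒ n x ^ Q0 ⇒ n x ^ x

Two distinct leftmost derivations for the same string.

Ambiguous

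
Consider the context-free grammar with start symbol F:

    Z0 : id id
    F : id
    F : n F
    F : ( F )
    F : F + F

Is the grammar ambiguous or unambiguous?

Witness: n id + id

Derivation 1: F ⇒ n F ⇒ n F + F ⇒ n id + F ⇒ n id + id
Derivation 2: F ⇒ F + F ⇒ n F + F ⇒ n id + F ⇒ n id + id

Two distinct leftmost derivations for the same string.

Ambiguous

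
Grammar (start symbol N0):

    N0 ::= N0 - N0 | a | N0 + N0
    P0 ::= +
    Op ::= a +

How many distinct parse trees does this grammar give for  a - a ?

Parse trees for a - a:
  [N0 [N0 a] - [N0 a]]

1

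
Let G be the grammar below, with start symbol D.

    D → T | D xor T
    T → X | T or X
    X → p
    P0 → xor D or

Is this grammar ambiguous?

Only D, T, X are reachable from D; ignoring the rest: This is a standard precedence ladder (D over T over X), with each level left-recursive on its own operator ('xor' at D, 'or' at T). That structure is LR(1), hence unambiguous.

Unambiguous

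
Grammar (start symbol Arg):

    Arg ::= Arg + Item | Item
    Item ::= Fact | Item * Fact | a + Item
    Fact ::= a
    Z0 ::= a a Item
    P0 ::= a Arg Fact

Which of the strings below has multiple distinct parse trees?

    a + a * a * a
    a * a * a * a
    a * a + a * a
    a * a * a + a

a + a * a * a

a + a * a * a: 4 trees
a * a * a * a: 1 tree
a * a + a * a: 1 tree
a * a * a + a: 1 tree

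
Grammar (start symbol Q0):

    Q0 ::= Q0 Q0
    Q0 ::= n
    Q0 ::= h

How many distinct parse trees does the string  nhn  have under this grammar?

2

Parse trees for nhn:
  [Q0 [Q0 n] [Q0 [Q0 h] [Q0 n]]]
  [Q0 [Q0 [Q0 n] [Q0 h]] [Q0 n]]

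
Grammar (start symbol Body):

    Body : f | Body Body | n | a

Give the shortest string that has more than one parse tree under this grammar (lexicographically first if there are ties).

length 1: no string has ≥2 trees
length 2: no string has ≥2 trees
length 3: a a a has 2 parse trees

Two derivations of a a a:
  Body ⇒ Body Body ⇒ Body Body Body ⇒ a Body Body ⇒ a a Body ⇒ a a a
  Body ⇒ Body Body ⇒ a Body ⇒ a Body Body ⇒ a a Body ⇒ a a a

a a a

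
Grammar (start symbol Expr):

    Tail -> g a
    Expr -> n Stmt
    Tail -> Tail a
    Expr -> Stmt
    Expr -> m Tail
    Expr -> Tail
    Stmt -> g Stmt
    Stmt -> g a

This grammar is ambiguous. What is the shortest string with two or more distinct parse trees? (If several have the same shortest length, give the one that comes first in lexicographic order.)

length 2: g a has 2 parse trees

Two derivations of g a:
  Expr ⇒ Stmt ⇒ g a
  Expr ⇒ Tail ⇒ g a

g a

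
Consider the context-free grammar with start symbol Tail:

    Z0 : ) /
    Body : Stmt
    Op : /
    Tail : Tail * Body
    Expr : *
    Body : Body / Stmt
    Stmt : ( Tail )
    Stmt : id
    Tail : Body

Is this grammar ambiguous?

Only Tail, Body, Stmt are reachable from Tail; ignoring the rest: This is a standard precedence ladder (Tail over Body over Stmt), with each level left-recursive on its own operator ('*' at Tail, '/' at Body). That structure is LR(1), hence unambiguous.

Unambiguous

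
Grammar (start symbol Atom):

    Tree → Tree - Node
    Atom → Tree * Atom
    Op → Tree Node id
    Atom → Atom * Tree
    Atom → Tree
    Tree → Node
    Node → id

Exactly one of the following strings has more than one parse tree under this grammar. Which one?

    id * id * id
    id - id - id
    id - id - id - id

id * id * id: 4 trees
id - id - id: 1 tree
id - id - id - id: 1 tree

id * id * id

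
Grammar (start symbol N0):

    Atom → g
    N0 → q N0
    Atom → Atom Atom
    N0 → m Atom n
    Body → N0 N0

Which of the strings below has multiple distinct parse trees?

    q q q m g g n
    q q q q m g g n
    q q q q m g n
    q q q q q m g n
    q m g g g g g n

q q q m g g n: 1 tree
q q q q m g g n: 1 tree
q q q q m g n: 1 tree
q q q q q m g n: 1 tree
q m g g g g g n: 14 trees

q m g g g g g n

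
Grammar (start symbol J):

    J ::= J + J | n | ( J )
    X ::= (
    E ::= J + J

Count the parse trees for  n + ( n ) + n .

2

Parse trees for n + ( n ) + n:
  [J [J n] + [J [J ( [J n] )] + [J n]]]
  [J [J [J n] + [J ( [J n] )]] + [J n]]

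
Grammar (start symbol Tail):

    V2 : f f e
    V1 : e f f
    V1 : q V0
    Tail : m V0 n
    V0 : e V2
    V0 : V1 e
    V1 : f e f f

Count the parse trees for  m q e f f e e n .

Parse trees for m q e f f e e n:
  [Tail m [V0 [V1 q [V0 e [V2 f f e]]] e] n]
  [Tail m [V0 [V1 q [V0 [V1 e f f] e]] e] n]

2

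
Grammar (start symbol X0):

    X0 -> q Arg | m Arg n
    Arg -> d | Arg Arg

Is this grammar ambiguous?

Witness: q d d d

Derivation 1: X0 ⇒ q Arg ⇒ q Arg Arg ⇒ q d Arg ⇒ q d Arg Arg ⇒ q d d Arg ⇒ q d d d
Derivation 2: X0 ⇒ q Arg ⇒ q Arg Arg ⇒ q Arg Arg Arg ⇒ q d Arg Arg ⇒ q d d Arg ⇒ q d d d

Two distinct leftmost derivations for the same string.

Ambiguous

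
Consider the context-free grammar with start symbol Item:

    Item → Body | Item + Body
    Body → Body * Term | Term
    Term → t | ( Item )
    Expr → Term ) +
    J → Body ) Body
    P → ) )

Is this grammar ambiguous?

Only Item, Body, Term are reachable from Item; ignoring the rest: The grammar is stratified — Item handles '+' (left-recursive), Body handles '*', Term atoms. Each operator has a fixed associativity and precedence level, so every string has one parse.

Unambiguous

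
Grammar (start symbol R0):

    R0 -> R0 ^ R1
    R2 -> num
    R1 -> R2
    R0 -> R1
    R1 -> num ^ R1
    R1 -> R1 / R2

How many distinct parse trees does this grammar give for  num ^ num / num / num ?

4

Parse trees for num ^ num / num / num:
  [R0 [R0 [R1 [R2 num]]] ^ [R1 [R1 [R1 [R2 num]] / [R2 num]] / [R2 num]]]
  [R0 [R1 num ^ [R1 [R1 [R1 [R2 num]] / [R2 num]] / [R2 num]]]]
  [R0 [R1 [R1 num ^ [R1 [R1 [R2 num]] / [R2 num]]] / [R2 num]]]
  [R0 [R1 [R1 [R1 num ^ [R1 [R2 num]]] / [R2 num]] / [R2 num]]]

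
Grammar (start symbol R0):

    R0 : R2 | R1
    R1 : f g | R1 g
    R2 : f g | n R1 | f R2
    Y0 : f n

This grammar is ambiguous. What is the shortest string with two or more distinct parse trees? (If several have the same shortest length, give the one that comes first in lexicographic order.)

length 2: f g has 2 parse trees

Two derivations of f g:
  R0 ⇒ R2 ⇒ f g
  R0 ⇒ R1 ⇒ f g

f g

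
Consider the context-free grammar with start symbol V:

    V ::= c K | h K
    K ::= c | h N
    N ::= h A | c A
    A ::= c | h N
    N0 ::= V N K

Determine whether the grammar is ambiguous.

Unambiguous

(N0 is unreachable from V, so its rules don't affect L(V).) Each reachable nonterminal has at most one production per leading terminal, and all productions are right-linear; the derivation is determined token-by-token.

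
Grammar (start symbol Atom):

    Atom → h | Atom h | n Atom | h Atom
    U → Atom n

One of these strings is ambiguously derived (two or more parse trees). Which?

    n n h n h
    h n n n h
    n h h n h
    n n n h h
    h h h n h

n n n h h

n n h n h: 1 tree
h n n n h: 1 tree
n h h n h: 1 tree
n n n h h: 5 trees
h h h n h: 1 tree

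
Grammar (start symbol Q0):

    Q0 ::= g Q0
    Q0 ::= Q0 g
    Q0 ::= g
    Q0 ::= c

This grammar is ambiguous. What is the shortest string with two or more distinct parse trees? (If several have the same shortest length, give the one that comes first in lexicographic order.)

length 1: no string has ≥2 trees
length 2: g g has 2 parse trees

Two derivations of g g:
  Q0 ⇒ g Q0 ⇒ g g
  Q0 ⇒ Q0 g ⇒ g g

g g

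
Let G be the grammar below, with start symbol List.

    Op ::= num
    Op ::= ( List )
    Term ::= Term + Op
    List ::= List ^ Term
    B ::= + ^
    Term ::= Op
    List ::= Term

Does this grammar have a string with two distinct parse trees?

(B is unreachable from List, so its rules don't affect L(List).) List → List ^ Term | Term  ;  Term → Term + Op | Op  — a left-associative chain with Op at the bottom. Each string factors uniquely by precedence.

Unambiguous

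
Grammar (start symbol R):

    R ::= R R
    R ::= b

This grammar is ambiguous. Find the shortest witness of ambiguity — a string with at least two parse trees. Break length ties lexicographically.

length 1: no string has ≥2 trees
length 2: no string has ≥2 trees
length 3: b b b has 2 parse trees

Two derivations of b b b:
  R ⇒ R R ⇒ R R R ⇒ b R R ⇒ b b R ⇒ b b b
  R ⇒ R R ⇒ b R ⇒ b R R ⇒ b b R ⇒ b b b

b b b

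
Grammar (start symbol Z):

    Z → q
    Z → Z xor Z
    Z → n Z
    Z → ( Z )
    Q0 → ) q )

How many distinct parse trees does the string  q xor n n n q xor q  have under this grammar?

Parse trees for q xor n n n q xor q:
  [Z [Z q] xor [Z [Z n [Z n [Z n [Z q]]]] xor [Z q]]]
  [Z [Z q] xor [Z n [Z [Z n [Z n [Z q]]] xor [Z q]]]]
  [Z [Z q] xor [Z n [Z n [Z [Z n [Z q]] xor [Z q]]]]]
  [Z [Z q] xor [Z n [Z n [Z n [Z [Z q] xor [Z q]]]]]]
  [Z [Z [Z q] xor [Z n [Z n [Z n [Z q]]]]] xor [Z q]]

5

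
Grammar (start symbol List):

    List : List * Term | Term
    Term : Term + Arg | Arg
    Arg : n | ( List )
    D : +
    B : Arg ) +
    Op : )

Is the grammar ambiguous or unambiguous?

Unambiguous

Only List, Term, Arg are reachable from List; ignoring the rest: This is a standard precedence ladder (List over Term over Arg), with each level left-recursive on its own operator ('*' at List, '+' at Term). That structure is LR(1), hence unambiguous.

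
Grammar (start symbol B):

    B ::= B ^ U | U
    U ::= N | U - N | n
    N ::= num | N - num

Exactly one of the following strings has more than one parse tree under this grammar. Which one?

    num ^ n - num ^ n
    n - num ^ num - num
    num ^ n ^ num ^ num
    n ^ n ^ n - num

num ^ n - num ^ n: 1 tree
n - num ^ num - num: 2 trees
num ^ n ^ num ^ num: 1 tree
n ^ n ^ n - num: 1 tree

n - num ^ num - num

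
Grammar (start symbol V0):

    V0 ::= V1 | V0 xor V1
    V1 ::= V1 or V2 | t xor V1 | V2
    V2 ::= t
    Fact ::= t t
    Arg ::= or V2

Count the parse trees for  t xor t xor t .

Parse trees for t xor t xor t:
  [V0 [V1 t xor [V1 t xor [V1 [V2 t]]]]]
  [V0 [V0 [V1 [V2 t]]] xor [V1 t xor [V1 [V2 t]]]]
  [V0 [V0 [V1 t xor [V1 [V2 t]]]] xor [V1 [V2 t]]]
  [V0 [V0 [V0 [V1 [V2 t]]] xor [V1 [V2 t]]] xor [V1 [V2 t]]]

4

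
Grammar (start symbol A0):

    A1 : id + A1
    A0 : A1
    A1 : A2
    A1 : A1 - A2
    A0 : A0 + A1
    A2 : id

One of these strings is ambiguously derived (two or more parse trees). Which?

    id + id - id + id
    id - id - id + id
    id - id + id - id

id + id - id + id: 3 trees
id - id - id + id: 1 tree
id - id + id - id: 1 tree

id + id - id + id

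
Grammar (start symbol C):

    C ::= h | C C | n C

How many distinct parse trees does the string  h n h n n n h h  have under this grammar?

18

Parse trees for h n h n n n h h (showing first 6 of 18):
  [C [C h] [C [C n [C h]] [C [C n [C n [C n [C h]]]] [C h]]]]
  [C [C h] [C [C n [C h]] [C n [C [C n [C n [C h]]] [C h]]]]]
  [C [C h] [C [C n [C h]] [C n [C n [C [C n [C h]] [C h]]]]]]
  [C [C h] [C [C n [C h]] [C n [C n [C n [C [C h] [C h]]]]]]]
  [C [C h] [C [C [C n [C h]] [C n [C n [C n [C h]]]]] [C h]]]
  [C [C h] [C [C n [C [C h] [C n [C n [C n [C h]]]]]] [C h]]]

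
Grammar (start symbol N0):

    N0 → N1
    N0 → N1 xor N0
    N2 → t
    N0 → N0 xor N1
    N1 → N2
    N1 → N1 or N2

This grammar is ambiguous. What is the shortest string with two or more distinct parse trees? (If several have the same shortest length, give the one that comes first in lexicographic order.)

length 1: no string has ≥2 trees
length 3: t xor t has 2 parse trees

Two derivations of t xor t:
  N0 ⇒ N1 xor N0 ⇒ N2 xor N0 ⇒ t xor N0 ⇒ t xor N1 ⇒ t xor N2 ⇒ t xor t
  N0 ⇒ N0 xor N1 ⇒ N1 xor N1 ⇒ N2 xor N1 ⇒ t xor N1 ⇒ t xor N2 ⇒ t xor t

t xor t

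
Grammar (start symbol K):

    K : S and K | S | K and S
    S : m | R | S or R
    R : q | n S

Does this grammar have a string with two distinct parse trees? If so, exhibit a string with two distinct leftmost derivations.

Witness: m and m

Derivation 1: K ⇒ S and K ⇒ m and K ⇒ m and S ⇒ m and m
Derivation 2: K ⇒ K and S ⇒ S and S ⇒ m and S ⇒ m and m

Two distinct leftmost derivations for the same string.

Ambiguous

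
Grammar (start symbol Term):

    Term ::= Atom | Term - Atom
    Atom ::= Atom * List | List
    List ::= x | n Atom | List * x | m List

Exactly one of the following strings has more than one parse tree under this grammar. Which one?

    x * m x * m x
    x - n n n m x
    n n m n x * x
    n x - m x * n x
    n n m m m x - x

n n m n x * x

x * m x * m x: 1 tree
x - n n n m x: 1 tree
n n m n x * x: 9 trees
n x - m x * n x: 1 tree
n n m m m x - x: 1 tree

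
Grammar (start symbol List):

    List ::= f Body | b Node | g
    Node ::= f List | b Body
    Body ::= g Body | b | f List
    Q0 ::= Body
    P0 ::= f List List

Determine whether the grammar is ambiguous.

Unambiguous

Only List, Node, Body are reachable from List; ignoring the rest: Each reachable nonterminal has at most one production per leading terminal, and all productions are right-linear; the derivation is determined token-by-token.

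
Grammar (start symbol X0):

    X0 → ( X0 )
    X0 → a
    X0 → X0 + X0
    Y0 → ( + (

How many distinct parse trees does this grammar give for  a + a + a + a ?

Parse trees for a + a + a + a:
  [X0 [X0 a] + [X0 [X0 a] + [X0 [X0 a] + [X0 a]]]]
  [X0 [X0 a] + [X0 [X0 [X0 a] + [X0 a]] + [X0 a]]]
  [X0 [X0 [X0 a] + [X0 a]] + [X0 [X0 a] + [X0 a]]]
  [X0 [X0 [X0 a] + [X0 [X0 a] + [X0 a]]] + [X0 a]]
  [X0 [X0 [X0 [X0 a] + [X0 a]] + [X0 a]] + [X0 a]]

5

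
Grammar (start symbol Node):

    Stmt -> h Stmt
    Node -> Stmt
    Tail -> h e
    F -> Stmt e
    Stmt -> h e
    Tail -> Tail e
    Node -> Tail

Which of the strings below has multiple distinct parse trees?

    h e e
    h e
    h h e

h e

h e e: 1 tree
h e: 2 trees
h h e: 1 tree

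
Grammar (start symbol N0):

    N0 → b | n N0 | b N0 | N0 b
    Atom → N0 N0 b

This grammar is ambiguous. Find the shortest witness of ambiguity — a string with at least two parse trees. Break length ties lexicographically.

b b

length 1: no string has ≥2 trees
length 2: b b has 2 parse trees

Two derivations of b b:
  N0 ⇒ b N0 ⇒ b b
  N0 ⇒ N0 b ⇒ b b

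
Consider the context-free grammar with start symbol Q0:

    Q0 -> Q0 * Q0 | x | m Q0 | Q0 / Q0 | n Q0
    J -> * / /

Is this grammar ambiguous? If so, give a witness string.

Witness: m x * x

Derivation 1: Q0 ⇒ Q0 * Q0 ⇒ m Q0 * Q0 ⇒ m x * Q0 ⇒ m x * x
Derivation 2: Q0 ⇒ m Q0 ⇒ m Q0 * Q0 ⇒ m x * Q0 ⇒ m x * x

Two distinct leftmost derivations for the same string.

Ambiguous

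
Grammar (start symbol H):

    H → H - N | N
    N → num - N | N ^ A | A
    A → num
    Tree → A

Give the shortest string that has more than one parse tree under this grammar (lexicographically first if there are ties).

num - num

length 1: no string has ≥2 trees
length 3: num - num has 2 parse trees

Two derivations of num - num:
  H ⇒ H - N ⇒ N - N ⇒ A - N ⇒ num - N ⇒ num - A ⇒ num - num
  H ⇒ N ⇒ num - N ⇒ num - A ⇒ num - num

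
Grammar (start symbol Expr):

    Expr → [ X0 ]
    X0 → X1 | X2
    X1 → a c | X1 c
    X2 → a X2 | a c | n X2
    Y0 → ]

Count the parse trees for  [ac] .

Parse trees for [ac]:
  [Expr [ [X0 [X1 a c]] ]]
  [Expr [ [X0 [X2 a c]] ]]

2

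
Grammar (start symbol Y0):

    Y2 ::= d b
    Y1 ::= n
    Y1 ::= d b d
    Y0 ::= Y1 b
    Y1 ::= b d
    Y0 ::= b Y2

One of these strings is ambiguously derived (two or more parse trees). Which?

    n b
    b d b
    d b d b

b d b

n b: 1 tree
b d b: 2 trees
d b d b: 1 tree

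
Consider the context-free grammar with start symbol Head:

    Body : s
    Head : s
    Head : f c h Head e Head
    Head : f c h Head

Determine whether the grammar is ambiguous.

Ambiguous

Witness: f c h f c h s e s

Derivation 1: Head ⇒ f c h Head e Head ⇒ f c h f c h Head e Head ⇒ f c h f c h s e Head ⇒ f c h f c h s e s
Derivation 2: Head ⇒ f c h Head ⇒ f c h f c h Head e Head ⇒ f c h f c h s e Head ⇒ f c h f c h s e s

Two distinct leftmost derivations for the same string.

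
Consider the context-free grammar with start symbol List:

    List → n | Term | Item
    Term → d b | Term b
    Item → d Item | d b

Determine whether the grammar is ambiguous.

Witness: d b

Derivation 1: List ⇒ Term ⇒ d b
Derivation 2: List ⇒ Item ⇒ d b

Two distinct leftmost derivations for the same string.

Ambiguous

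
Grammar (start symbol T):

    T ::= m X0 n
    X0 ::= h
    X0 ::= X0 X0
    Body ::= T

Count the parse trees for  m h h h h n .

5

Parse trees for m h h h h n:
  [T m [X0 [X0 h] [X0 [X0 h] [X0 [X0 h] [X0 h]]]] n]
  [T m [X0 [X0 h] [X0 [X0 [X0 h] [X0 h]] [X0 h]]] n]
  [T m [X0 [X0 [X0 h] [X0 h]] [X0 [X0 h] [X0 h]]] n]
  [T m [X0 [X0 [X0 h] [X0 [X0 h] [X0 h]]] [X0 h]] n]
  [T m [X0 [X0 [X0 [X0 h] [X0 h]] [X0 h]] [X0 h]] n]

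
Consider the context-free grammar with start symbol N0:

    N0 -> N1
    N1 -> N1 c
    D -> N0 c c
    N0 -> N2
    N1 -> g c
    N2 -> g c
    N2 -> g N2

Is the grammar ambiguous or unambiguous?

Witness: g c

Derivation 1: N0 ⇒ N1 ⇒ g c
Derivation 2: N0 ⇒ N2 ⇒ g c

Two distinct leftmost derivations for the same string.

Ambiguous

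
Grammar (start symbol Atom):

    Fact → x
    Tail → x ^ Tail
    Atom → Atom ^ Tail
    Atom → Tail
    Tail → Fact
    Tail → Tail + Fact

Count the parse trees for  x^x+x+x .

4

Parse trees for x^x+x+x:
  [Atom [Atom [Tail [Fact x]]] ^ [Tail [Tail [Tail [Fact x]] + [Fact x]] + [Fact x]]]
  [Atom [Tail x ^ [Tail [Tail [Tail [Fact x]] + [Fact x]] + [Fact x]]]]
  [Atom [Tail [Tail x ^ [Tail [Tail [Fact x]] + [Fact x]]] + [Fact x]]]
  [Atom [Tail [Tail [Tail x ^ [Tail [Fact x]]] + [Fact x]] + [Fact x]]]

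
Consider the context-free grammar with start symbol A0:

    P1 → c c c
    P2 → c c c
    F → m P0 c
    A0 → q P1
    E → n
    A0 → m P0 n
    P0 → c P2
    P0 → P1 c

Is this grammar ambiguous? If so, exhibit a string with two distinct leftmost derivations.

Witness: m c c c c n

Derivation 1: A0 ⇒ m P0 n ⇒ m c P2 n ⇒ m c c c c n
Derivation 2: A0 ⇒ m P0 n ⇒ m P1 c n ⇒ m c c c c n

Two distinct leftmost derivations for the same string.

Ambiguous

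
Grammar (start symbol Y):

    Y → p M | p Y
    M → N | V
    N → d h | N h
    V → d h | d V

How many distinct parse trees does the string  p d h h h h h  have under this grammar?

Parse trees for p d h h h h h:
  [Y p [M [N [N [N [N [N d h] h] h] h] h]]]

1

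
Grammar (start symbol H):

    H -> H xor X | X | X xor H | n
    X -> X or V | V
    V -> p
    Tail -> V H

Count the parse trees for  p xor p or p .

Parse trees for p xor p or p:
  [H [H [X [V p]]] xor [X [X [V p]] or [V p]]]
  [H [X [V p]] xor [H [X [X [V p]] or [V p]]]]

2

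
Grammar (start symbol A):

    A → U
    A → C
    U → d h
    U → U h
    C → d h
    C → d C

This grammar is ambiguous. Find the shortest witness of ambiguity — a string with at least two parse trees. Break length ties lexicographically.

d h

length 2: d h has 2 parse trees

Two derivations of d h:
  A ⇒ U ⇒ d h
  A ⇒ C ⇒ d h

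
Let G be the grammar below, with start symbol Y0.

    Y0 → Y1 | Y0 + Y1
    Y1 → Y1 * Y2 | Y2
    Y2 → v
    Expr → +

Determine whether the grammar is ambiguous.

Unambiguous

(Expr is unreachable from Y0, so its rules don't affect L(Y0).) The grammar is stratified — Y0 handles '+' (left-recursive), Y1 handles '*', Y2 atoms. Each operator has a fixed associativity and precedence level, so every string has one parse.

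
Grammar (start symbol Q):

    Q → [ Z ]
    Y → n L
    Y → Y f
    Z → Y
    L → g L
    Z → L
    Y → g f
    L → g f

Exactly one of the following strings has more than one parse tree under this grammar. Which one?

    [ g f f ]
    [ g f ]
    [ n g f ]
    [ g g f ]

[ g f ]

[ g f f ]: 1 tree
[ g f ]: 2 trees
[ n g f ]: 1 tree
[ g g f ]: 1 tree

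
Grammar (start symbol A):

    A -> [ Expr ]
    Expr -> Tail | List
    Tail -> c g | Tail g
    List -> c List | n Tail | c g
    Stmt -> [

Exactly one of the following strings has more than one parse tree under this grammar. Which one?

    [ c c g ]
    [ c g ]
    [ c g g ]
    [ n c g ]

[ c c g ]: 1 tree
[ c g ]: 2 trees
[ c g g ]: 1 tree
[ n c g ]: 1 tree

[ c g ]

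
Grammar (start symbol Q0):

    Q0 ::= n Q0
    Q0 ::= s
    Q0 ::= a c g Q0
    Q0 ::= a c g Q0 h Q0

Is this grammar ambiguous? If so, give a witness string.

Ambiguous

Witness: a c g a c g s h s

Derivation 1: Q0 ⇒ a c g Q0 ⇒ a c g a c g Q0 h Q0 ⇒ a c g a c g s h Q0 ⇒ a c g a c g s h s
Derivation 2: Q0 ⇒ a c g Q0 h Q0 ⇒ a c g a c g Q0 h Q0 ⇒ a c g a c g s h Q0 ⇒ a c g a c g s h s

Two distinct leftmost derivations for the same string.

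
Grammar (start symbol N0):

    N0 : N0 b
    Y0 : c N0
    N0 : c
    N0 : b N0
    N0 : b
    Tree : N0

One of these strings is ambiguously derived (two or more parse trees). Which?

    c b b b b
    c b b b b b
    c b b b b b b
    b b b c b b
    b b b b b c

b b b c b b

c b b b b: 1 tree
c b b b b b: 1 tree
c b b b b b b: 1 tree
b b b c b b: 10 trees
b b b b b c: 1 tree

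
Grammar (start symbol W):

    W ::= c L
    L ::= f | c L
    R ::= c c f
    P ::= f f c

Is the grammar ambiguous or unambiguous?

(R, P are unreachable from W, so their rules don't affect L(W).) The reachable rules are right-linear with at most one rule per (nonterminal, next-terminal) pair. Each input token forces the next rule, so parsing is deterministic.

Unambiguous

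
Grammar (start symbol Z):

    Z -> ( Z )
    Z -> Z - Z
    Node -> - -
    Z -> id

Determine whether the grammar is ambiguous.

Ambiguous

Witness: id - id - id

Derivation 1: Z ⇒ Z - Z ⇒ Z - Z - Z ⇒ id - Z - Z ⇒ id - id - Z ⇒ id - id - id
Derivation 2: Z ⇒ Z - Z ⇒ id - Z ⇒ id - Z - Z ⇒ id - id - Z ⇒ id - id - id

Two distinct leftmost derivations for the same string.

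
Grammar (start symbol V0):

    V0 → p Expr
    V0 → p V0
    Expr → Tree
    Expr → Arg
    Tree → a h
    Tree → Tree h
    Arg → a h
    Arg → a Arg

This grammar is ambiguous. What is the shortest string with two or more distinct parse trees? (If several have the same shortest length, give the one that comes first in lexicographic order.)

p a h

length 3: p a h has 2 parse trees

Two derivations of p a h:
  V0 ⇒ p Expr ⇒ p Tree ⇒ p a h
  V0 ⇒ p Expr ⇒ p Arg ⇒ p a h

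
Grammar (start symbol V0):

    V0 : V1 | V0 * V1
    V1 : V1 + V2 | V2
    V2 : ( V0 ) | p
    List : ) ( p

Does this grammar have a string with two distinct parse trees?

Only V0, V1, V2 are reachable from V0; ignoring the rest: V0 → V0 * V1 | V1  ;  V1 → V1 + V2 | V2  — a left-associative chain with V2 at the bottom. Each string factors uniquely by precedence.

Unambiguous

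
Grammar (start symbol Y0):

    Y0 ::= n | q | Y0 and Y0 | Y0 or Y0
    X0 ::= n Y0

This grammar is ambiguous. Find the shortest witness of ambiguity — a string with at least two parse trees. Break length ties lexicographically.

length 1: no string has ≥2 trees
length 3: no string has ≥2 trees
length 5: n and n and n has 2 parse trees

Two derivations of n and n and n:
  Y0 ⇒ Y0 and Y0 ⇒ n and Y0 ⇒ n and Y0 and Y0 ⇒ n and n and Y0 ⇒ n and n and n
  Y0 ⇒ Y0 and Y0 ⇒ Y0 and Y0 and Y0 ⇒ n and Y0 and Y0 ⇒ n and n and Y0 ⇒ n and n and n

n and n and n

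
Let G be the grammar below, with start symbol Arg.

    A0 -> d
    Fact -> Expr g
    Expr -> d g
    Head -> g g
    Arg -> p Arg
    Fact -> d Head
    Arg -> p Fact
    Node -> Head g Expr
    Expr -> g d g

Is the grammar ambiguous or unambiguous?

Witness: p d g g

Derivation 1: Arg ⇒ p Fact ⇒ p Expr g ⇒ p d g g
Derivation 2: Arg ⇒ p Fact ⇒ p d Head ⇒ p d g g

Two distinct leftmost derivations for the same string.

Ambiguous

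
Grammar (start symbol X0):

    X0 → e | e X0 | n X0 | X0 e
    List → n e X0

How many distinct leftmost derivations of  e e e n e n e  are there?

1

Parse trees for e e e n e n e:
  [X0 e [X0 e [X0 e [X0 n [X0 e [X0 n [X0 e]]]]]]]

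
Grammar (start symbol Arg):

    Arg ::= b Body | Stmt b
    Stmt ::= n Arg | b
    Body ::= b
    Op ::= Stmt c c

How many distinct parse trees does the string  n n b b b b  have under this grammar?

Parse trees for n n b b b b:
  [Arg [Stmt n [Arg [Stmt n [Arg b [Body b]]] b]] b]
  [Arg [Stmt n [Arg [Stmt n [Arg [Stmt b] b]] b]] b]

2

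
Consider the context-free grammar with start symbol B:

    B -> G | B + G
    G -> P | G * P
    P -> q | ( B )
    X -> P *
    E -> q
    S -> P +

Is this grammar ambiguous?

Only B, G, P are reachable from B; ignoring the rest: This is a standard precedence ladder (B over G over P), with each level left-recursive on its own operator ('+' at B, '*' at G). That structure is LR(1), hence unambiguous.

Unambiguous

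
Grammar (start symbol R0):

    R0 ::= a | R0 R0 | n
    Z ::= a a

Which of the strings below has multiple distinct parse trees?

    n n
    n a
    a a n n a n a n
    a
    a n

a a n n a n a n

n n: 1 tree
n a: 1 tree
a a n n a n a n: 429 trees
a: 1 tree
a n: 1 tree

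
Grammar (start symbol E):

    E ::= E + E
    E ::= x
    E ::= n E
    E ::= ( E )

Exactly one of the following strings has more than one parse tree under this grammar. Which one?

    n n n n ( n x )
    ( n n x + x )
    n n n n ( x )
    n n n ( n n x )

( n n x + x )

n n n n ( n x ): 1 tree
( n n x + x ): 3 trees
n n n n ( x ): 1 tree
n n n ( n n x ): 1 tree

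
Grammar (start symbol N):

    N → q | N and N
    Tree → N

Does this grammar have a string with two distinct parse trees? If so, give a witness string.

Ambiguous

Witness: q and q and q

Derivation 1: N ⇒ N and N ⇒ q and N ⇒ q and N and N ⇒ q and q and N ⇒ q and q and q
Derivation 2: N ⇒ N and N ⇒ N and N and N ⇒ q and N and N ⇒ q and q and N ⇒ q and q and q

Two distinct leftmost derivations for the same string.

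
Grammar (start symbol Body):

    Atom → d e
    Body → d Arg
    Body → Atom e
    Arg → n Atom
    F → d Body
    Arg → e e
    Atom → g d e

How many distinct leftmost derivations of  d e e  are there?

Parse trees for d e e:
  [Body d [Arg e e]]
  [Body [Atom d e] e]

2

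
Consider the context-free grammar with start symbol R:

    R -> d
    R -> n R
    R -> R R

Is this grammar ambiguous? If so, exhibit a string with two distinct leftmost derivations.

Ambiguous

Witness: d d d

Derivation 1: R ⇒ R R ⇒ d R ⇒ d R R ⇒ d d R ⇒ d d d
Derivation 2: R ⇒ R R ⇒ R R R ⇒ d R R ⇒ d d R ⇒ d d d

Two distinct leftmost derivations for the same string.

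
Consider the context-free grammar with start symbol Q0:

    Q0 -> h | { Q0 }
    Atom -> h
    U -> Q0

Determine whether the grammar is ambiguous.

(Atom, U are unreachable from Q0, so their rules don't affect L(Q0).) L(Q0) is { openⁿ atom closeⁿ : n ≥ 0 }. The bracket depth fixes n, and the derivation is forced at every step.

Unambiguous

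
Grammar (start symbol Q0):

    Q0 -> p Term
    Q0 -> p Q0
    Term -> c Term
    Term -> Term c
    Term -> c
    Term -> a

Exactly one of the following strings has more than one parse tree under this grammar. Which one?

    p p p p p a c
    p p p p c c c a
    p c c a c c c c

p c c a c c c c

p p p p p a c: 1 tree
p p p p c c c a: 1 tree
p c c a c c c c: 15 trees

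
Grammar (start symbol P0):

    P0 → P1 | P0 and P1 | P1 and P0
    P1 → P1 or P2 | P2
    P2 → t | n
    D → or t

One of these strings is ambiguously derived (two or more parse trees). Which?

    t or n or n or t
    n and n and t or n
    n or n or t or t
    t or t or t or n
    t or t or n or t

t or n or n or t: 1 tree
n and n and t or n: 4 trees
n or n or t or t: 1 tree
t or t or t or n: 1 tree
t or t or n or t: 1 tree

n and n and t or n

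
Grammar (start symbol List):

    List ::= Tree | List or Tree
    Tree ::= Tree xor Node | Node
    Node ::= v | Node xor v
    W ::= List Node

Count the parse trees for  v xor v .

2

Parse trees for v xor v:
  [List [Tree [Tree [Node v]] xor [Node v]]]
  [List [Tree [Node [Node v] xor v]]]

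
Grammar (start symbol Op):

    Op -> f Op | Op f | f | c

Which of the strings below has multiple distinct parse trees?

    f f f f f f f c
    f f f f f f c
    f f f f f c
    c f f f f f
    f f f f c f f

f f f f c f f

f f f f f f f c: 1 tree
f f f f f f c: 1 tree
f f f f f c: 1 tree
c f f f f f: 1 tree
f f f f c f f: 15 trees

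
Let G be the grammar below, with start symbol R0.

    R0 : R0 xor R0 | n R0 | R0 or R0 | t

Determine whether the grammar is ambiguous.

Witness: n t or t

Derivation 1: R0 ⇒ n R0 ⇒ n R0 or R0 ⇒ n t or R0 ⇒ n t or t
Derivation 2: R0 ⇒ R0 or R0 ⇒ n R0 or R0 ⇒ n t or R0 ⇒ n t or t

Two distinct leftmost derivations for the same string.

Ambiguous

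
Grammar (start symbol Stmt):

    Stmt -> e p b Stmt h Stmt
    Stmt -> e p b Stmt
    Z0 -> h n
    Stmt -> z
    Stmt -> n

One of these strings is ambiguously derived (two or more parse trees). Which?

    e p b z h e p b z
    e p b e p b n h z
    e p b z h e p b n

e p b e p b n h z

e p b z h e p b z: 1 tree
e p b e p b n h z: 2 trees
e p b z h e p b n: 1 tree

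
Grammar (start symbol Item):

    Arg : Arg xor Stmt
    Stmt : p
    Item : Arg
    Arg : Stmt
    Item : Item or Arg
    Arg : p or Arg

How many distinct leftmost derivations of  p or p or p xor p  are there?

7

Parse trees for p or p or p xor p:
  [Item [Arg [Arg p or [Arg p or [Arg [Stmt p]]]] xor [Stmt p]]]
  [Item [Arg p or [Arg [Arg p or [Arg [Stmt p]]] xor [Stmt p]]]]
  [Item [Arg p or [Arg p or [Arg [Arg [Stmt p]] xor [Stmt p]]]]]
  [Item [Item [Arg [Stmt p]]] or [Arg [Arg p or [Arg [Stmt p]]] xor [Stmt p]]]
  [Item [Item [Arg [Stmt p]]] or [Arg p or [Arg [Arg [Stmt p]] xor [Stmt p]]]]
  [Item [Item [Arg p or [Arg [Stmt p]]]] or [Arg [Arg [Stmt p]] xor [Stmt p]]]
  [Item [Item [Item [Arg [Stmt p]]] or [Arg [Stmt p]]] or [Arg [Arg [Stmt p]] xor [Stmt p]]]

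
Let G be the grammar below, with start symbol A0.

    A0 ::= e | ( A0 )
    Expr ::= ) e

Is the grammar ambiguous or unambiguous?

Only A0 is reachable from A0; ignoring the rest: Each string is a nest of matched brackets around a single atom. An opening bracket forces the recursive rule; an atom forces the base rule.

Unambiguous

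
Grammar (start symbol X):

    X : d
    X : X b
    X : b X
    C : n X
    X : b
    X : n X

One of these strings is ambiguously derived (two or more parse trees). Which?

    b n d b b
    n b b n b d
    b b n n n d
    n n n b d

b n d b b

b n d b b: 6 trees
n b b n b d: 1 tree
b b n n n d: 1 tree
n n n b d: 1 tree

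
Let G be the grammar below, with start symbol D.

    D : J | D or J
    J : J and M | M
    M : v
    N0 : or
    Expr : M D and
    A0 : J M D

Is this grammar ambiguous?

Unambiguous

Only D, J, M are reachable from D; ignoring the rest: D → D or J | J  ;  J → J and M | M  — a left-associative chain with M at the bottom. Each string factors uniquely by precedence.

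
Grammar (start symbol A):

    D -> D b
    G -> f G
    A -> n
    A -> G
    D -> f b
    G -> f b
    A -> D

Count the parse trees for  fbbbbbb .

Parse trees for fbbbbbb:
  [A [D [D [D [D [D [D f b] b] b] b] b] b]]

1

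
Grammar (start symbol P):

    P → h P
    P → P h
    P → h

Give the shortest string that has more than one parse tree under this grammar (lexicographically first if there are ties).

length 1: no string has ≥2 trees
length 2: h h has 2 parse trees

Two derivations of h h:
  P ⇒ h P ⇒ h h
  P ⇒ P h ⇒ h h

h h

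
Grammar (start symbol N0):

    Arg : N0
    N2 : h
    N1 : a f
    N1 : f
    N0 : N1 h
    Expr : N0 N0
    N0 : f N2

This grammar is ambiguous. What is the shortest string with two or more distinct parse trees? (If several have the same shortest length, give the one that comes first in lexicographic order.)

f h

length 2: f h has 2 parse trees

Two derivations of f h:
  N0 ⇒ N1 h ⇒ f h
  N0 ⇒ f N2 ⇒ f h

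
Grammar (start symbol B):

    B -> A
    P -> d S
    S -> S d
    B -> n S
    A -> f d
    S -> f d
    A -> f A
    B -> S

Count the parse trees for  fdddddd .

1

Parse trees for fdddddd:
  [B [S [S [S [S [S [S f d] d] d] d] d] d]]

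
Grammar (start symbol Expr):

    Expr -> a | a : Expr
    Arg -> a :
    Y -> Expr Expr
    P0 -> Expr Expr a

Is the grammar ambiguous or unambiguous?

Unambiguous

(Arg, Y, P0 are unreachable from Expr, so their rules don't affect L(Expr).) Right-recursive list with a separator: after each atom, whether the separator follows determines the rule. One parse per string.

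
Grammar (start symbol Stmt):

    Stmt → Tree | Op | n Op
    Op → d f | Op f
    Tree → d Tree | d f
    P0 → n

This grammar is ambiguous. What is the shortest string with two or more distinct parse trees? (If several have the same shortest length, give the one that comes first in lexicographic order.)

d f

length 2: d f has 2 parse trees

Two derivations of d f:
  Stmt ⇒ Tree ⇒ d f
  Stmt ⇒ Op ⇒ d f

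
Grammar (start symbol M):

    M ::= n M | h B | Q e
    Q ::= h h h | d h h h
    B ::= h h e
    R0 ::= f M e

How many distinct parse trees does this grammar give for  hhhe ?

Parse trees for hhhe:
  [M h [B h h e]]
  [M [Q h h h] e]

2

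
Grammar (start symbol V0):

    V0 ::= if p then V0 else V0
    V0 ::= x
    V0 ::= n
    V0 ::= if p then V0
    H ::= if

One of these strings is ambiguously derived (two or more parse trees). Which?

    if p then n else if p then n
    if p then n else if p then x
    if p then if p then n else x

if p then n else if p then n: 1 tree
if p then n else if p then x: 1 tree
if p then if p then n else x: 2 trees

if p then if p then n else x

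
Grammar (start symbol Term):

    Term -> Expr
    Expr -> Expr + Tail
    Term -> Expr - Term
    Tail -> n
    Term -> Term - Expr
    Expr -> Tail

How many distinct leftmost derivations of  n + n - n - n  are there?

4

Parse trees for n + n - n - n:
  [Term [Expr [Expr [Tail n]] + [Tail n]] - [Term [Expr [Tail n]] - [Term [Expr [Tail n]]]]]
  [Term [Expr [Expr [Tail n]] + [Tail n]] - [Term [Term [Expr [Tail n]]] - [Expr [Tail n]]]]
  [Term [Term [Expr [Expr [Tail n]] + [Tail n]] - [Term [Expr [Tail n]]]] - [Expr [Tail n]]]
  [Term [Term [Term [Expr [Expr [Tail n]] + [Tail n]]] - [Expr [Tail n]]] - [Expr [Tail n]]]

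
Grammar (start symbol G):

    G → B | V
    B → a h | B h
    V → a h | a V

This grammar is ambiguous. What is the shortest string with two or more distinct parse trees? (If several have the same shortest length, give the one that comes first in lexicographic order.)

length 2: a h has 2 parse trees

Two derivations of a h:
  G ⇒ B ⇒ a h
  G ⇒ V ⇒ a h

a h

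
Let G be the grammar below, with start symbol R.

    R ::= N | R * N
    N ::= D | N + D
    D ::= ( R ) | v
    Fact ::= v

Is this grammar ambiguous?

(Fact is unreachable from R, so its rules don't affect L(R).) The grammar is stratified — R handles '*' (left-recursive), N handles '+', D atoms. Each operator has a fixed associativity and precedence level, so every string has one parse.

Unambiguous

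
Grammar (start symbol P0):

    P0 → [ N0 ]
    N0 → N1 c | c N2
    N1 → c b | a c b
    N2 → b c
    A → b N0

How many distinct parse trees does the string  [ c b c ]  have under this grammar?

2

Parse trees for [ c b c ]:
  [P0 [ [N0 [N1 c b] c] ]]
  [P0 [ [N0 c [N2 b c]] ]]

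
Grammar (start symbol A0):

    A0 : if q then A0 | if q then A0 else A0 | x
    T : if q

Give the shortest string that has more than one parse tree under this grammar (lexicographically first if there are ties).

length 1: no string has ≥2 trees
length 4: no string has ≥2 trees
length 6: no string has ≥2 trees
length 7: no string has ≥2 trees
length 9: if q then if q then x else x has 2 parse trees

Two derivations of if q then if q then x else x:
  A0 ⇒ if q then A0 ⇒ if q then if q then A0 else A0 ⇒ if q then if q then x else A0 ⇒ if q then if q then x else x
  A0 ⇒ if q then A0 else A0 ⇒ if q then if q then A0 else A0 ⇒ if q then if q then x else A0 ⇒ if q then if q then x else x

if q then if q then x else x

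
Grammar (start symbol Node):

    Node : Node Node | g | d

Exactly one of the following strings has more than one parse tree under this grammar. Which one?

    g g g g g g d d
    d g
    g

g g g g g g d d

g g g g g g d d: 429 trees
d g: 1 tree
g: 1 tree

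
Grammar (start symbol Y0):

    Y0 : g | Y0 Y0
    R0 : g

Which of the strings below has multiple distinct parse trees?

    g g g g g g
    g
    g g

g g g g g g

g g g g g g: 42 trees
g: 1 tree
g g: 1 tree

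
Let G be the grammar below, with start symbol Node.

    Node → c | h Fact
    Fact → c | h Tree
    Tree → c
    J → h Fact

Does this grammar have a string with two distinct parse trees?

Only Node, Fact, Tree are reachable from Node; ignoring the rest: Restricted to the reachable nonterminals, every rule has the form A → t or A → t B, and no two rules for the same A share a first terminal. The grammar encodes a DFA — one run per string.

Unambiguous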